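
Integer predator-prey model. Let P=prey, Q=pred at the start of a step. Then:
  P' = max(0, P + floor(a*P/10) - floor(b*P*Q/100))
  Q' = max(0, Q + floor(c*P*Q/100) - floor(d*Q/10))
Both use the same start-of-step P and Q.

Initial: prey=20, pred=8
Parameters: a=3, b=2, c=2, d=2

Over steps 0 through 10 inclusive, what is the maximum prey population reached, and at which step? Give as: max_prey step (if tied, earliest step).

Answer: 26 3

Derivation:
Step 1: prey: 20+6-3=23; pred: 8+3-1=10
Step 2: prey: 23+6-4=25; pred: 10+4-2=12
Step 3: prey: 25+7-6=26; pred: 12+6-2=16
Step 4: prey: 26+7-8=25; pred: 16+8-3=21
Step 5: prey: 25+7-10=22; pred: 21+10-4=27
Step 6: prey: 22+6-11=17; pred: 27+11-5=33
Step 7: prey: 17+5-11=11; pred: 33+11-6=38
Step 8: prey: 11+3-8=6; pred: 38+8-7=39
Step 9: prey: 6+1-4=3; pred: 39+4-7=36
Step 10: prey: 3+0-2=1; pred: 36+2-7=31
Max prey = 26 at step 3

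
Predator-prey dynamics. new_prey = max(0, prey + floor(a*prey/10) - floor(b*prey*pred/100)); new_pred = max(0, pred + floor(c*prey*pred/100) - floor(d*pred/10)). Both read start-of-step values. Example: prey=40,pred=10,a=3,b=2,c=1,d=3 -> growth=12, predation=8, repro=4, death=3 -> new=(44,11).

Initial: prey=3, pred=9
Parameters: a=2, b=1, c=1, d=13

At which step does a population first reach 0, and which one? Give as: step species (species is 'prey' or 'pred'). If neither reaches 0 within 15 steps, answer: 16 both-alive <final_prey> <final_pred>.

Answer: 1 pred

Derivation:
Step 1: prey: 3+0-0=3; pred: 9+0-11=0
First extinction: pred at step 1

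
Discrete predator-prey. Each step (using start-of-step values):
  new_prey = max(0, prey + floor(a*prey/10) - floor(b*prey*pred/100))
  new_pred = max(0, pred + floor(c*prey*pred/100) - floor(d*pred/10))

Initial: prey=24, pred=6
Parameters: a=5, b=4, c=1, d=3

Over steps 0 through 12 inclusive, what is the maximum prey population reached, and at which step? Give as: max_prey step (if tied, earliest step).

Answer: 78 6

Derivation:
Step 1: prey: 24+12-5=31; pred: 6+1-1=6
Step 2: prey: 31+15-7=39; pred: 6+1-1=6
Step 3: prey: 39+19-9=49; pred: 6+2-1=7
Step 4: prey: 49+24-13=60; pred: 7+3-2=8
Step 5: prey: 60+30-19=71; pred: 8+4-2=10
Step 6: prey: 71+35-28=78; pred: 10+7-3=14
Step 7: prey: 78+39-43=74; pred: 14+10-4=20
Step 8: prey: 74+37-59=52; pred: 20+14-6=28
Step 9: prey: 52+26-58=20; pred: 28+14-8=34
Step 10: prey: 20+10-27=3; pred: 34+6-10=30
Step 11: prey: 3+1-3=1; pred: 30+0-9=21
Step 12: prey: 1+0-0=1; pred: 21+0-6=15
Max prey = 78 at step 6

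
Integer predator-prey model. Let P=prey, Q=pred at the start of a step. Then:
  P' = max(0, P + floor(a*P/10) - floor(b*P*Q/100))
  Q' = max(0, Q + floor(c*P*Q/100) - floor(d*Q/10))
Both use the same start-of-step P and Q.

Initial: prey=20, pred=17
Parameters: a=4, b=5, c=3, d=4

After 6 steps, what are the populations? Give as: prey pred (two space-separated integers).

Answer: 1 4

Derivation:
Step 1: prey: 20+8-17=11; pred: 17+10-6=21
Step 2: prey: 11+4-11=4; pred: 21+6-8=19
Step 3: prey: 4+1-3=2; pred: 19+2-7=14
Step 4: prey: 2+0-1=1; pred: 14+0-5=9
Step 5: prey: 1+0-0=1; pred: 9+0-3=6
Step 6: prey: 1+0-0=1; pred: 6+0-2=4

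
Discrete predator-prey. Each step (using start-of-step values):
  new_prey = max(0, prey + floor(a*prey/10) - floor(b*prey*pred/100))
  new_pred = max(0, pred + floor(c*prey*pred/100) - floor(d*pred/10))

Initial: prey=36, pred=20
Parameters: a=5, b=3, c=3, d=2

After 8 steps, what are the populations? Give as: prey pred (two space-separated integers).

Answer: 0 27

Derivation:
Step 1: prey: 36+18-21=33; pred: 20+21-4=37
Step 2: prey: 33+16-36=13; pred: 37+36-7=66
Step 3: prey: 13+6-25=0; pred: 66+25-13=78
Step 4: prey: 0+0-0=0; pred: 78+0-15=63
Step 5: prey: 0+0-0=0; pred: 63+0-12=51
Step 6: prey: 0+0-0=0; pred: 51+0-10=41
Step 7: prey: 0+0-0=0; pred: 41+0-8=33
Step 8: prey: 0+0-0=0; pred: 33+0-6=27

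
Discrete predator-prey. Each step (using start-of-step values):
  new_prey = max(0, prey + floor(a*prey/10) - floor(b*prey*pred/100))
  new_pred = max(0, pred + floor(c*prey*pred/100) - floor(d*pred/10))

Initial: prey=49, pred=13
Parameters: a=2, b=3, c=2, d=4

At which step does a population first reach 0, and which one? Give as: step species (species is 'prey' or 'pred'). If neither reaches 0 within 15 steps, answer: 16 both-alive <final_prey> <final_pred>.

Answer: 16 both-alive 1 2

Derivation:
Step 1: prey: 49+9-19=39; pred: 13+12-5=20
Step 2: prey: 39+7-23=23; pred: 20+15-8=27
Step 3: prey: 23+4-18=9; pred: 27+12-10=29
Step 4: prey: 9+1-7=3; pred: 29+5-11=23
Step 5: prey: 3+0-2=1; pred: 23+1-9=15
Step 6: prey: 1+0-0=1; pred: 15+0-6=9
Step 7: prey: 1+0-0=1; pred: 9+0-3=6
Step 8: prey: 1+0-0=1; pred: 6+0-2=4
Step 9: prey: 1+0-0=1; pred: 4+0-1=3
Step 10: prey: 1+0-0=1; pred: 3+0-1=2
Step 11: prey: 1+0-0=1; pred: 2+0-0=2
Steps 12-15: state stable at prey=1, pred=2 (no change)
No extinction within 15 steps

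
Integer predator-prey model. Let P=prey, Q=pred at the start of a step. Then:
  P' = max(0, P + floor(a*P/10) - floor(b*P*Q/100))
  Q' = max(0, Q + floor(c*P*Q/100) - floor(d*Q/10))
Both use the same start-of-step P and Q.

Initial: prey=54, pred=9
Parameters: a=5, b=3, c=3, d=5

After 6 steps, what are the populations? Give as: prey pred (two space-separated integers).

Answer: 0 18

Derivation:
Step 1: prey: 54+27-14=67; pred: 9+14-4=19
Step 2: prey: 67+33-38=62; pred: 19+38-9=48
Step 3: prey: 62+31-89=4; pred: 48+89-24=113
Step 4: prey: 4+2-13=0; pred: 113+13-56=70
Step 5: prey: 0+0-0=0; pred: 70+0-35=35
Step 6: prey: 0+0-0=0; pred: 35+0-17=18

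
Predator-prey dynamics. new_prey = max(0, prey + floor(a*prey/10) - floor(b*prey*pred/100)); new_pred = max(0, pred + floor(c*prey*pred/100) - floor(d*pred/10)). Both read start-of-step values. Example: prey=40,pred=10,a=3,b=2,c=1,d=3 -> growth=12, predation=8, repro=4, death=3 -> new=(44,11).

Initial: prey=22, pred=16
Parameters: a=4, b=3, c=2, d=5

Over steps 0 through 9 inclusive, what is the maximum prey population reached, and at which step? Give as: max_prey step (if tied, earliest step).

Step 1: prey: 22+8-10=20; pred: 16+7-8=15
Step 2: prey: 20+8-9=19; pred: 15+6-7=14
Step 3: prey: 19+7-7=19; pred: 14+5-7=12
Step 4: prey: 19+7-6=20; pred: 12+4-6=10
Step 5: prey: 20+8-6=22; pred: 10+4-5=9
Step 6: prey: 22+8-5=25; pred: 9+3-4=8
Step 7: prey: 25+10-6=29; pred: 8+4-4=8
Step 8: prey: 29+11-6=34; pred: 8+4-4=8
Step 9: prey: 34+13-8=39; pred: 8+5-4=9
Max prey = 39 at step 9

Answer: 39 9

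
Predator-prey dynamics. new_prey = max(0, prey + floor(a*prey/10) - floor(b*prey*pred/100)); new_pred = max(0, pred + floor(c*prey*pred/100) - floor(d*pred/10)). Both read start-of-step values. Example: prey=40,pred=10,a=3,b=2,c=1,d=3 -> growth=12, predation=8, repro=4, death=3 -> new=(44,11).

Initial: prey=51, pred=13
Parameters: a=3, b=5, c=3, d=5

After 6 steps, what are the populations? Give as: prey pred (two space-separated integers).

Step 1: prey: 51+15-33=33; pred: 13+19-6=26
Step 2: prey: 33+9-42=0; pred: 26+25-13=38
Step 3: prey: 0+0-0=0; pred: 38+0-19=19
Step 4: prey: 0+0-0=0; pred: 19+0-9=10
Step 5: prey: 0+0-0=0; pred: 10+0-5=5
Step 6: prey: 0+0-0=0; pred: 5+0-2=3

Answer: 0 3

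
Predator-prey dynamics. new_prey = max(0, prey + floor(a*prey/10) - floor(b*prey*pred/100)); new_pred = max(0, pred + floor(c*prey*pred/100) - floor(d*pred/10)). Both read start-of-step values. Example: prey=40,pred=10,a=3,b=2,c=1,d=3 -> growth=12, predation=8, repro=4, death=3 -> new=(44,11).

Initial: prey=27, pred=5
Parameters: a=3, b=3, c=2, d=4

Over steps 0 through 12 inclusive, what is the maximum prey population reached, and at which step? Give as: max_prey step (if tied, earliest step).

Answer: 43 4

Derivation:
Step 1: prey: 27+8-4=31; pred: 5+2-2=5
Step 2: prey: 31+9-4=36; pred: 5+3-2=6
Step 3: prey: 36+10-6=40; pred: 6+4-2=8
Step 4: prey: 40+12-9=43; pred: 8+6-3=11
Step 5: prey: 43+12-14=41; pred: 11+9-4=16
Step 6: prey: 41+12-19=34; pred: 16+13-6=23
Step 7: prey: 34+10-23=21; pred: 23+15-9=29
Step 8: prey: 21+6-18=9; pred: 29+12-11=30
Step 9: prey: 9+2-8=3; pred: 30+5-12=23
Step 10: prey: 3+0-2=1; pred: 23+1-9=15
Step 11: prey: 1+0-0=1; pred: 15+0-6=9
Step 12: prey: 1+0-0=1; pred: 9+0-3=6
Max prey = 43 at step 4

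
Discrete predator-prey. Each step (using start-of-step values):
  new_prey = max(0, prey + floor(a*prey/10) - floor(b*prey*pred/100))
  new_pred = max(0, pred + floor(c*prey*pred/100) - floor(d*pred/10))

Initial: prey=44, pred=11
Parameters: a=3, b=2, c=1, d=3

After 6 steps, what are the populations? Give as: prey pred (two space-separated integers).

Step 1: prey: 44+13-9=48; pred: 11+4-3=12
Step 2: prey: 48+14-11=51; pred: 12+5-3=14
Step 3: prey: 51+15-14=52; pred: 14+7-4=17
Step 4: prey: 52+15-17=50; pred: 17+8-5=20
Step 5: prey: 50+15-20=45; pred: 20+10-6=24
Step 6: prey: 45+13-21=37; pred: 24+10-7=27

Answer: 37 27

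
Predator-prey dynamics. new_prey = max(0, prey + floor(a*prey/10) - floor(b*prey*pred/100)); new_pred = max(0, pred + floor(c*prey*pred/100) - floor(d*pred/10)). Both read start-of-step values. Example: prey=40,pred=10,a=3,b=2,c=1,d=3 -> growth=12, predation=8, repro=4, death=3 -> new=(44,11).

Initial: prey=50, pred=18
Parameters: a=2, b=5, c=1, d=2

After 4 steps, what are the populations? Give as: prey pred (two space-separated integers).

Step 1: prey: 50+10-45=15; pred: 18+9-3=24
Step 2: prey: 15+3-18=0; pred: 24+3-4=23
Step 3: prey: 0+0-0=0; pred: 23+0-4=19
Step 4: prey: 0+0-0=0; pred: 19+0-3=16

Answer: 0 16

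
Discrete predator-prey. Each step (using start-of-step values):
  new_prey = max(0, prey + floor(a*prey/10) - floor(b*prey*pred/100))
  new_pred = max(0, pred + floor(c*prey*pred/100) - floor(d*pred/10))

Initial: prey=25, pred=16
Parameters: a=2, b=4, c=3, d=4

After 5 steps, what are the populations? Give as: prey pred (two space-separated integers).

Step 1: prey: 25+5-16=14; pred: 16+12-6=22
Step 2: prey: 14+2-12=4; pred: 22+9-8=23
Step 3: prey: 4+0-3=1; pred: 23+2-9=16
Step 4: prey: 1+0-0=1; pred: 16+0-6=10
Step 5: prey: 1+0-0=1; pred: 10+0-4=6

Answer: 1 6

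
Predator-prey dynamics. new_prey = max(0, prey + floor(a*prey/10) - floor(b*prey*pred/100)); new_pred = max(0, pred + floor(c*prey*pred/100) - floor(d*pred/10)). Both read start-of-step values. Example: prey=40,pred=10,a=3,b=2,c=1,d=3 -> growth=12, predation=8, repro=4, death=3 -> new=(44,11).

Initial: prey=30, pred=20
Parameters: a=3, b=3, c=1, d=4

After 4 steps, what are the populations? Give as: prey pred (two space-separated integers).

Step 1: prey: 30+9-18=21; pred: 20+6-8=18
Step 2: prey: 21+6-11=16; pred: 18+3-7=14
Step 3: prey: 16+4-6=14; pred: 14+2-5=11
Step 4: prey: 14+4-4=14; pred: 11+1-4=8

Answer: 14 8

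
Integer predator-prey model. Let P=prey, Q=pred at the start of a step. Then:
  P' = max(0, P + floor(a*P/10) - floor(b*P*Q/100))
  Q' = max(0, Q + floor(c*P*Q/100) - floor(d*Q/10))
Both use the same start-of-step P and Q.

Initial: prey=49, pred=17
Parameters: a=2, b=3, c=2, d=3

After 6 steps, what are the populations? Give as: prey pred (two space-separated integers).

Step 1: prey: 49+9-24=34; pred: 17+16-5=28
Step 2: prey: 34+6-28=12; pred: 28+19-8=39
Step 3: prey: 12+2-14=0; pred: 39+9-11=37
Step 4: prey: 0+0-0=0; pred: 37+0-11=26
Step 5: prey: 0+0-0=0; pred: 26+0-7=19
Step 6: prey: 0+0-0=0; pred: 19+0-5=14

Answer: 0 14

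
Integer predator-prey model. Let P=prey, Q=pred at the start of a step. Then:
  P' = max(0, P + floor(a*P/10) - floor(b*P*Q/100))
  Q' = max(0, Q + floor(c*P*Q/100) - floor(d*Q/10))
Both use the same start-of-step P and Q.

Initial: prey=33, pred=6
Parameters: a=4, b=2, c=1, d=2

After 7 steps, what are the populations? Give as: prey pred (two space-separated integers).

Step 1: prey: 33+13-3=43; pred: 6+1-1=6
Step 2: prey: 43+17-5=55; pred: 6+2-1=7
Step 3: prey: 55+22-7=70; pred: 7+3-1=9
Step 4: prey: 70+28-12=86; pred: 9+6-1=14
Step 5: prey: 86+34-24=96; pred: 14+12-2=24
Step 6: prey: 96+38-46=88; pred: 24+23-4=43
Step 7: prey: 88+35-75=48; pred: 43+37-8=72

Answer: 48 72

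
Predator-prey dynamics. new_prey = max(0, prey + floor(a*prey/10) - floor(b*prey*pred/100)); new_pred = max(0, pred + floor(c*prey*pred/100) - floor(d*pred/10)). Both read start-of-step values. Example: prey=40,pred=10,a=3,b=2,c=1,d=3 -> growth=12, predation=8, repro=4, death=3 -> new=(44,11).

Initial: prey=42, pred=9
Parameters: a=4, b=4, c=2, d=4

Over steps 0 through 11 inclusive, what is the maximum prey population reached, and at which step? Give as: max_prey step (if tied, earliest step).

Step 1: prey: 42+16-15=43; pred: 9+7-3=13
Step 2: prey: 43+17-22=38; pred: 13+11-5=19
Step 3: prey: 38+15-28=25; pred: 19+14-7=26
Step 4: prey: 25+10-26=9; pred: 26+13-10=29
Step 5: prey: 9+3-10=2; pred: 29+5-11=23
Step 6: prey: 2+0-1=1; pred: 23+0-9=14
Step 7: prey: 1+0-0=1; pred: 14+0-5=9
Step 8: prey: 1+0-0=1; pred: 9+0-3=6
Step 9: prey: 1+0-0=1; pred: 6+0-2=4
Step 10: prey: 1+0-0=1; pred: 4+0-1=3
Step 11: prey: 1+0-0=1; pred: 3+0-1=2
Max prey = 43 at step 1

Answer: 43 1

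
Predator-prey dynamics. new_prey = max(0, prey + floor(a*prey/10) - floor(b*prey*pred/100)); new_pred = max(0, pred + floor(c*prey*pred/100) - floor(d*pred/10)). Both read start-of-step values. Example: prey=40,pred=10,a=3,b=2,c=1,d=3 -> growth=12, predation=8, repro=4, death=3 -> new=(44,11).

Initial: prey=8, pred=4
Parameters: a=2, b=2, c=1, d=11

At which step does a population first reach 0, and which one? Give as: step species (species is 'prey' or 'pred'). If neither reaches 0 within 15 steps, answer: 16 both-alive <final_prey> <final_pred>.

Answer: 1 pred

Derivation:
Step 1: prey: 8+1-0=9; pred: 4+0-4=0
First extinction: pred at step 1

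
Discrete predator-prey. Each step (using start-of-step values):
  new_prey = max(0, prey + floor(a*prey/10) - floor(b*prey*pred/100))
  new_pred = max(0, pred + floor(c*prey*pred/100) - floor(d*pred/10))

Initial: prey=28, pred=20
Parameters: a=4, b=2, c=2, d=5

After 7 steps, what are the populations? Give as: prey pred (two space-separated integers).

Step 1: prey: 28+11-11=28; pred: 20+11-10=21
Step 2: prey: 28+11-11=28; pred: 21+11-10=22
Step 3: prey: 28+11-12=27; pred: 22+12-11=23
Step 4: prey: 27+10-12=25; pred: 23+12-11=24
Step 5: prey: 25+10-12=23; pred: 24+12-12=24
Step 6: prey: 23+9-11=21; pred: 24+11-12=23
Step 7: prey: 21+8-9=20; pred: 23+9-11=21

Answer: 20 21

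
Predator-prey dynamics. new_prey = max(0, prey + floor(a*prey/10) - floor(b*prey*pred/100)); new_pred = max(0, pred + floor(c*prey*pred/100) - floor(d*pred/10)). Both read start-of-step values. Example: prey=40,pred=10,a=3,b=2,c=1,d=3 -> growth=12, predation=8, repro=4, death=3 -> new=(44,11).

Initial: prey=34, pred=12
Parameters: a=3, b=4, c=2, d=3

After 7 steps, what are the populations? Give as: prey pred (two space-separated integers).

Step 1: prey: 34+10-16=28; pred: 12+8-3=17
Step 2: prey: 28+8-19=17; pred: 17+9-5=21
Step 3: prey: 17+5-14=8; pred: 21+7-6=22
Step 4: prey: 8+2-7=3; pred: 22+3-6=19
Step 5: prey: 3+0-2=1; pred: 19+1-5=15
Step 6: prey: 1+0-0=1; pred: 15+0-4=11
Step 7: prey: 1+0-0=1; pred: 11+0-3=8

Answer: 1 8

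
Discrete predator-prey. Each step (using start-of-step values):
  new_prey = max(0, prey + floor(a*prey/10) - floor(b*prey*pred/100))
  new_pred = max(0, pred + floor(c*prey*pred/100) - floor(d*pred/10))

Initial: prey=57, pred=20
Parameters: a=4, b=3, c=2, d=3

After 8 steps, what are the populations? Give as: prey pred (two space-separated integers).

Answer: 0 11

Derivation:
Step 1: prey: 57+22-34=45; pred: 20+22-6=36
Step 2: prey: 45+18-48=15; pred: 36+32-10=58
Step 3: prey: 15+6-26=0; pred: 58+17-17=58
Step 4: prey: 0+0-0=0; pred: 58+0-17=41
Step 5: prey: 0+0-0=0; pred: 41+0-12=29
Step 6: prey: 0+0-0=0; pred: 29+0-8=21
Step 7: prey: 0+0-0=0; pred: 21+0-6=15
Step 8: prey: 0+0-0=0; pred: 15+0-4=11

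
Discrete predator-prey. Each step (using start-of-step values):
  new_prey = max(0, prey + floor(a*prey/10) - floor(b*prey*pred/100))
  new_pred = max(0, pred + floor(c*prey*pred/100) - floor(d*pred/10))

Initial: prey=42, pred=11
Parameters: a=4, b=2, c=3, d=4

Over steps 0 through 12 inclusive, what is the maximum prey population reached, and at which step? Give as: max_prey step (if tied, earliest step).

Step 1: prey: 42+16-9=49; pred: 11+13-4=20
Step 2: prey: 49+19-19=49; pred: 20+29-8=41
Step 3: prey: 49+19-40=28; pred: 41+60-16=85
Step 4: prey: 28+11-47=0; pred: 85+71-34=122
Step 5: prey: 0+0-0=0; pred: 122+0-48=74
Step 6: prey: 0+0-0=0; pred: 74+0-29=45
Step 7: prey: 0+0-0=0; pred: 45+0-18=27
Step 8: prey: 0+0-0=0; pred: 27+0-10=17
Step 9: prey: 0+0-0=0; pred: 17+0-6=11
Step 10: prey: 0+0-0=0; pred: 11+0-4=7
Step 11: prey: 0+0-0=0; pred: 7+0-2=5
Step 12: prey: 0+0-0=0; pred: 5+0-2=3
Max prey = 49 at step 1

Answer: 49 1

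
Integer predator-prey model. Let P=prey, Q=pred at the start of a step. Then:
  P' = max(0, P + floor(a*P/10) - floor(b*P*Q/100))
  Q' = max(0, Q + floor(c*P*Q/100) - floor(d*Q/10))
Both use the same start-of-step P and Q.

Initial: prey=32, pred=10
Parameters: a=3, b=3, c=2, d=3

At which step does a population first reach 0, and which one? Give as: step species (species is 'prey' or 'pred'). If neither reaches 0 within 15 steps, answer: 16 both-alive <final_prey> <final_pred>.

Answer: 16 both-alive 1 3

Derivation:
Step 1: prey: 32+9-9=32; pred: 10+6-3=13
Step 2: prey: 32+9-12=29; pred: 13+8-3=18
Step 3: prey: 29+8-15=22; pred: 18+10-5=23
Step 4: prey: 22+6-15=13; pred: 23+10-6=27
Step 5: prey: 13+3-10=6; pred: 27+7-8=26
Step 6: prey: 6+1-4=3; pred: 26+3-7=22
Step 7: prey: 3+0-1=2; pred: 22+1-6=17
Step 8: prey: 2+0-1=1; pred: 17+0-5=12
Step 9: prey: 1+0-0=1; pred: 12+0-3=9
Step 10: prey: 1+0-0=1; pred: 9+0-2=7
Step 11: prey: 1+0-0=1; pred: 7+0-2=5
Step 12: prey: 1+0-0=1; pred: 5+0-1=4
Step 13: prey: 1+0-0=1; pred: 4+0-1=3
Step 14: prey: 1+0-0=1; pred: 3+0-0=3
Steps 15-15: state stable at prey=1, pred=3 (no change)
No extinction within 15 steps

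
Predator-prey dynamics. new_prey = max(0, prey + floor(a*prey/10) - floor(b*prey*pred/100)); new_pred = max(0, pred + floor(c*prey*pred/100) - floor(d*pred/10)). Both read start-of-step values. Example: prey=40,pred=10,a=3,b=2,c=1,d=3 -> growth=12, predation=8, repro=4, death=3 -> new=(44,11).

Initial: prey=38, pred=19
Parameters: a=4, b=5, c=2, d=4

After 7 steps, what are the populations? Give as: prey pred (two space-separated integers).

Step 1: prey: 38+15-36=17; pred: 19+14-7=26
Step 2: prey: 17+6-22=1; pred: 26+8-10=24
Step 3: prey: 1+0-1=0; pred: 24+0-9=15
Step 4: prey: 0+0-0=0; pred: 15+0-6=9
Step 5: prey: 0+0-0=0; pred: 9+0-3=6
Step 6: prey: 0+0-0=0; pred: 6+0-2=4
Step 7: prey: 0+0-0=0; pred: 4+0-1=3

Answer: 0 3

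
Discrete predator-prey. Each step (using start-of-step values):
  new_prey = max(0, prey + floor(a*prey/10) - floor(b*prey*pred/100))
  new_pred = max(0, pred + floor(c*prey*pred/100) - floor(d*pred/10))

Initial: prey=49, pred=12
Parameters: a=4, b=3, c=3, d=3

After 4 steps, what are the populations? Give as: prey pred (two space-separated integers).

Answer: 0 68

Derivation:
Step 1: prey: 49+19-17=51; pred: 12+17-3=26
Step 2: prey: 51+20-39=32; pred: 26+39-7=58
Step 3: prey: 32+12-55=0; pred: 58+55-17=96
Step 4: prey: 0+0-0=0; pred: 96+0-28=68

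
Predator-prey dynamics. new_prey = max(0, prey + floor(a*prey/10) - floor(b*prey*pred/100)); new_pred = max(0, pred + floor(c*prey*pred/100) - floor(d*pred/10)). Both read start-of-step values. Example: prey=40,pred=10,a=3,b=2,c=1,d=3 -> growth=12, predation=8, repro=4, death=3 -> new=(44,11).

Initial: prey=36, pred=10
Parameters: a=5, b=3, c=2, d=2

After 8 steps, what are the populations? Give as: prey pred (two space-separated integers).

Answer: 0 32

Derivation:
Step 1: prey: 36+18-10=44; pred: 10+7-2=15
Step 2: prey: 44+22-19=47; pred: 15+13-3=25
Step 3: prey: 47+23-35=35; pred: 25+23-5=43
Step 4: prey: 35+17-45=7; pred: 43+30-8=65
Step 5: prey: 7+3-13=0; pred: 65+9-13=61
Step 6: prey: 0+0-0=0; pred: 61+0-12=49
Step 7: prey: 0+0-0=0; pred: 49+0-9=40
Step 8: prey: 0+0-0=0; pred: 40+0-8=32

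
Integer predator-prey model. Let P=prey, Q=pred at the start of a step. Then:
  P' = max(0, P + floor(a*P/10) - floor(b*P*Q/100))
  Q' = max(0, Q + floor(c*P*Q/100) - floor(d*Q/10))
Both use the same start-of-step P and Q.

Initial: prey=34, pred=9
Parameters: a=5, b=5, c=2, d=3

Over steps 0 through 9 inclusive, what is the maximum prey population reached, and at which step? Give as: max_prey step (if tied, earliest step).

Step 1: prey: 34+17-15=36; pred: 9+6-2=13
Step 2: prey: 36+18-23=31; pred: 13+9-3=19
Step 3: prey: 31+15-29=17; pred: 19+11-5=25
Step 4: prey: 17+8-21=4; pred: 25+8-7=26
Step 5: prey: 4+2-5=1; pred: 26+2-7=21
Step 6: prey: 1+0-1=0; pred: 21+0-6=15
Step 7: prey: 0+0-0=0; pred: 15+0-4=11
Step 8: prey: 0+0-0=0; pred: 11+0-3=8
Step 9: prey: 0+0-0=0; pred: 8+0-2=6
Max prey = 36 at step 1

Answer: 36 1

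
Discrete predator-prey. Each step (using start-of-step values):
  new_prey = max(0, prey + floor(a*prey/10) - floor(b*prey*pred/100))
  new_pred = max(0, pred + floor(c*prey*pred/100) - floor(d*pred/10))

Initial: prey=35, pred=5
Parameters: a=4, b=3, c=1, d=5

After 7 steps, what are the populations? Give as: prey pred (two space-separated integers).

Step 1: prey: 35+14-5=44; pred: 5+1-2=4
Step 2: prey: 44+17-5=56; pred: 4+1-2=3
Step 3: prey: 56+22-5=73; pred: 3+1-1=3
Step 4: prey: 73+29-6=96; pred: 3+2-1=4
Step 5: prey: 96+38-11=123; pred: 4+3-2=5
Step 6: prey: 123+49-18=154; pred: 5+6-2=9
Step 7: prey: 154+61-41=174; pred: 9+13-4=18

Answer: 174 18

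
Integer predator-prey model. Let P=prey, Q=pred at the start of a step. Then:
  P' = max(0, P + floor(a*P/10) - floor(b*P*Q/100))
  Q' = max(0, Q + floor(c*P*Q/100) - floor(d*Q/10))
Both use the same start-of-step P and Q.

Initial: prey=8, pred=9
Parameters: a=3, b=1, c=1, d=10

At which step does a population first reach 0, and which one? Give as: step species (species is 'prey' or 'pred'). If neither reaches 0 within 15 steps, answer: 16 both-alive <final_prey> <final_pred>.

Answer: 1 pred

Derivation:
Step 1: prey: 8+2-0=10; pred: 9+0-9=0
First extinction: pred at step 1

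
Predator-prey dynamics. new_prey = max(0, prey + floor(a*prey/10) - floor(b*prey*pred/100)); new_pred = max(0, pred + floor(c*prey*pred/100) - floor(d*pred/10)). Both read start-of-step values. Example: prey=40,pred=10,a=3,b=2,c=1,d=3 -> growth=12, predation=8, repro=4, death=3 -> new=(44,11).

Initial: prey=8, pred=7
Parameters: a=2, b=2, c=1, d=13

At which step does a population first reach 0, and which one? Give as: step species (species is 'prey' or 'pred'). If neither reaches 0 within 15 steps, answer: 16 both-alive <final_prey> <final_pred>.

Step 1: prey: 8+1-1=8; pred: 7+0-9=0
First extinction: pred at step 1

Answer: 1 pred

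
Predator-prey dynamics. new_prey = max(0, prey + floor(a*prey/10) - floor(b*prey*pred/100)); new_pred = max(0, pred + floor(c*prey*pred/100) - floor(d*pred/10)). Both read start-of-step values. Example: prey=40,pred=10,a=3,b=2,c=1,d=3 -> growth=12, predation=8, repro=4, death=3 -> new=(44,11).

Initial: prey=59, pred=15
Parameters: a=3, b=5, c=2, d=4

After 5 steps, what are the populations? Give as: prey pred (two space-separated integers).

Step 1: prey: 59+17-44=32; pred: 15+17-6=26
Step 2: prey: 32+9-41=0; pred: 26+16-10=32
Step 3: prey: 0+0-0=0; pred: 32+0-12=20
Step 4: prey: 0+0-0=0; pred: 20+0-8=12
Step 5: prey: 0+0-0=0; pred: 12+0-4=8

Answer: 0 8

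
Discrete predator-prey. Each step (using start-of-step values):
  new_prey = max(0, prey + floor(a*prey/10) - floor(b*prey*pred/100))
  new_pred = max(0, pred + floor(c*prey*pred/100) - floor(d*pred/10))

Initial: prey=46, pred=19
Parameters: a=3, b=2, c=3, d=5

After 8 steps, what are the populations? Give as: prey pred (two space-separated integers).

Answer: 0 3

Derivation:
Step 1: prey: 46+13-17=42; pred: 19+26-9=36
Step 2: prey: 42+12-30=24; pred: 36+45-18=63
Step 3: prey: 24+7-30=1; pred: 63+45-31=77
Step 4: prey: 1+0-1=0; pred: 77+2-38=41
Step 5: prey: 0+0-0=0; pred: 41+0-20=21
Step 6: prey: 0+0-0=0; pred: 21+0-10=11
Step 7: prey: 0+0-0=0; pred: 11+0-5=6
Step 8: prey: 0+0-0=0; pred: 6+0-3=3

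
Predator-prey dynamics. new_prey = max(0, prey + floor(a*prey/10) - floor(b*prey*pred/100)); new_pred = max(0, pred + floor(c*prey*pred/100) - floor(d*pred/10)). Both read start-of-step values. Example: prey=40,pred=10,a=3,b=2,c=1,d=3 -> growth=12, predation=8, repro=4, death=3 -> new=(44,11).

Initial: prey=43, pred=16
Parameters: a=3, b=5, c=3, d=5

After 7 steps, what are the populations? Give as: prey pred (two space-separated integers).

Answer: 0 1

Derivation:
Step 1: prey: 43+12-34=21; pred: 16+20-8=28
Step 2: prey: 21+6-29=0; pred: 28+17-14=31
Step 3: prey: 0+0-0=0; pred: 31+0-15=16
Step 4: prey: 0+0-0=0; pred: 16+0-8=8
Step 5: prey: 0+0-0=0; pred: 8+0-4=4
Step 6: prey: 0+0-0=0; pred: 4+0-2=2
Step 7: prey: 0+0-0=0; pred: 2+0-1=1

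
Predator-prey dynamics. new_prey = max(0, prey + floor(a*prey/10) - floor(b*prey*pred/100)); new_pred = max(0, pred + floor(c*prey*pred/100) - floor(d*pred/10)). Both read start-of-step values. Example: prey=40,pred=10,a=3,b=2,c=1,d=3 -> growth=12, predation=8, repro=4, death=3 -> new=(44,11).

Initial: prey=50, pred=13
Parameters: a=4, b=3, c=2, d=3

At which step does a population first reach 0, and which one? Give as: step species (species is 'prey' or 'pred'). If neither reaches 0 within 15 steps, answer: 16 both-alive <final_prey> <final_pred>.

Step 1: prey: 50+20-19=51; pred: 13+13-3=23
Step 2: prey: 51+20-35=36; pred: 23+23-6=40
Step 3: prey: 36+14-43=7; pred: 40+28-12=56
Step 4: prey: 7+2-11=0; pred: 56+7-16=47
First extinction: prey at step 4

Answer: 4 prey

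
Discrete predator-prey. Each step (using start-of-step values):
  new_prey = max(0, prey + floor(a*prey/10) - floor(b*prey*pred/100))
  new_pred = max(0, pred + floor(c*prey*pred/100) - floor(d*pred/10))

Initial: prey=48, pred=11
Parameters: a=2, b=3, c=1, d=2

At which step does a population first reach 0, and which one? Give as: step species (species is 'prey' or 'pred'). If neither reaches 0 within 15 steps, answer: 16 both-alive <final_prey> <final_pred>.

Answer: 16 both-alive 3 4

Derivation:
Step 1: prey: 48+9-15=42; pred: 11+5-2=14
Step 2: prey: 42+8-17=33; pred: 14+5-2=17
Step 3: prey: 33+6-16=23; pred: 17+5-3=19
Step 4: prey: 23+4-13=14; pred: 19+4-3=20
Step 5: prey: 14+2-8=8; pred: 20+2-4=18
Step 6: prey: 8+1-4=5; pred: 18+1-3=16
Step 7: prey: 5+1-2=4; pred: 16+0-3=13
Step 8: prey: 4+0-1=3; pred: 13+0-2=11
Step 9: prey: 3+0-0=3; pred: 11+0-2=9
Step 10: prey: 3+0-0=3; pred: 9+0-1=8
Step 11: prey: 3+0-0=3; pred: 8+0-1=7
Step 12: prey: 3+0-0=3; pred: 7+0-1=6
Step 13: prey: 3+0-0=3; pred: 6+0-1=5
Step 14: prey: 3+0-0=3; pred: 5+0-1=4
Step 15: prey: 3+0-0=3; pred: 4+0-0=4
No extinction within 15 steps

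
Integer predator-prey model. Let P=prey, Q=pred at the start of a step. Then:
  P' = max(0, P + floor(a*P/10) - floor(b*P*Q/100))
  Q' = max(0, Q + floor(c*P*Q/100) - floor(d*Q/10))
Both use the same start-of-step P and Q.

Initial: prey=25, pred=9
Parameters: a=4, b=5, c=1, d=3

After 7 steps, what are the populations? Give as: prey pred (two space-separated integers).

Step 1: prey: 25+10-11=24; pred: 9+2-2=9
Step 2: prey: 24+9-10=23; pred: 9+2-2=9
Step 3: prey: 23+9-10=22; pred: 9+2-2=9
Step 4: prey: 22+8-9=21; pred: 9+1-2=8
Step 5: prey: 21+8-8=21; pred: 8+1-2=7
Step 6: prey: 21+8-7=22; pred: 7+1-2=6
Step 7: prey: 22+8-6=24; pred: 6+1-1=6

Answer: 24 6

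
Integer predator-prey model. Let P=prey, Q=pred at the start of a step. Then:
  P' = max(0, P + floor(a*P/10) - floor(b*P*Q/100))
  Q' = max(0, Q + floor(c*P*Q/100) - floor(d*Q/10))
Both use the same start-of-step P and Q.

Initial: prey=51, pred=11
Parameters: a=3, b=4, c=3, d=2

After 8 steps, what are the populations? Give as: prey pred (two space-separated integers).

Step 1: prey: 51+15-22=44; pred: 11+16-2=25
Step 2: prey: 44+13-44=13; pred: 25+33-5=53
Step 3: prey: 13+3-27=0; pred: 53+20-10=63
Step 4: prey: 0+0-0=0; pred: 63+0-12=51
Step 5: prey: 0+0-0=0; pred: 51+0-10=41
Step 6: prey: 0+0-0=0; pred: 41+0-8=33
Step 7: prey: 0+0-0=0; pred: 33+0-6=27
Step 8: prey: 0+0-0=0; pred: 27+0-5=22

Answer: 0 22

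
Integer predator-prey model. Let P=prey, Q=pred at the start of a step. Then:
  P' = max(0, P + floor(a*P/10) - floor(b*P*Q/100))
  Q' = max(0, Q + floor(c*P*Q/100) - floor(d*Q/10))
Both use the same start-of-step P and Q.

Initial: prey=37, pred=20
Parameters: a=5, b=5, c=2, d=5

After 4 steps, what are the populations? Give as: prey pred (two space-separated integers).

Step 1: prey: 37+18-37=18; pred: 20+14-10=24
Step 2: prey: 18+9-21=6; pred: 24+8-12=20
Step 3: prey: 6+3-6=3; pred: 20+2-10=12
Step 4: prey: 3+1-1=3; pred: 12+0-6=6

Answer: 3 6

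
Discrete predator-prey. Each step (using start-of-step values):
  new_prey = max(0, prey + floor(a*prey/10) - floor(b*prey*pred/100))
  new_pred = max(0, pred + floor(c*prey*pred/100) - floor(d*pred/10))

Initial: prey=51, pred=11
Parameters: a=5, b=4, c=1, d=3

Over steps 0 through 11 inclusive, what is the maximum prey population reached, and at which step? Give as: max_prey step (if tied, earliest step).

Step 1: prey: 51+25-22=54; pred: 11+5-3=13
Step 2: prey: 54+27-28=53; pred: 13+7-3=17
Step 3: prey: 53+26-36=43; pred: 17+9-5=21
Step 4: prey: 43+21-36=28; pred: 21+9-6=24
Step 5: prey: 28+14-26=16; pred: 24+6-7=23
Step 6: prey: 16+8-14=10; pred: 23+3-6=20
Step 7: prey: 10+5-8=7; pred: 20+2-6=16
Step 8: prey: 7+3-4=6; pred: 16+1-4=13
Step 9: prey: 6+3-3=6; pred: 13+0-3=10
Step 10: prey: 6+3-2=7; pred: 10+0-3=7
Step 11: prey: 7+3-1=9; pred: 7+0-2=5
Max prey = 54 at step 1

Answer: 54 1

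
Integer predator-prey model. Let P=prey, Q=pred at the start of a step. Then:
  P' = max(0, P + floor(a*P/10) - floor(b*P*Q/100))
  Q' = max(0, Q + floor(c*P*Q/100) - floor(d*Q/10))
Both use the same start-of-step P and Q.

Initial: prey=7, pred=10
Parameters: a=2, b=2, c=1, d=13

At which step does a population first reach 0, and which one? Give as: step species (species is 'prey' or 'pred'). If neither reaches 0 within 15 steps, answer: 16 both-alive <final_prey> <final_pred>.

Answer: 1 pred

Derivation:
Step 1: prey: 7+1-1=7; pred: 10+0-13=0
First extinction: pred at step 1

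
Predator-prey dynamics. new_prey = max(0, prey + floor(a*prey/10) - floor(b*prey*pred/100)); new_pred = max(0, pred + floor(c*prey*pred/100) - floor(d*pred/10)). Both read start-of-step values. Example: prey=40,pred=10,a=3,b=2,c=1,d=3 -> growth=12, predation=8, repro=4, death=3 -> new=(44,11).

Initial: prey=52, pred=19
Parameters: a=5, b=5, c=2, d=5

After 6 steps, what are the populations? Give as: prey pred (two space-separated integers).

Step 1: prey: 52+26-49=29; pred: 19+19-9=29
Step 2: prey: 29+14-42=1; pred: 29+16-14=31
Step 3: prey: 1+0-1=0; pred: 31+0-15=16
Step 4: prey: 0+0-0=0; pred: 16+0-8=8
Step 5: prey: 0+0-0=0; pred: 8+0-4=4
Step 6: prey: 0+0-0=0; pred: 4+0-2=2

Answer: 0 2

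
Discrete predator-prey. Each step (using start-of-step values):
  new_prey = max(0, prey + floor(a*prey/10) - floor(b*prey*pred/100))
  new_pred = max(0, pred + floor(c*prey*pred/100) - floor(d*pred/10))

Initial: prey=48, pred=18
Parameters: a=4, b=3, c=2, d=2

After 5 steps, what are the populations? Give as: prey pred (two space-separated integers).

Step 1: prey: 48+19-25=42; pred: 18+17-3=32
Step 2: prey: 42+16-40=18; pred: 32+26-6=52
Step 3: prey: 18+7-28=0; pred: 52+18-10=60
Step 4: prey: 0+0-0=0; pred: 60+0-12=48
Step 5: prey: 0+0-0=0; pred: 48+0-9=39

Answer: 0 39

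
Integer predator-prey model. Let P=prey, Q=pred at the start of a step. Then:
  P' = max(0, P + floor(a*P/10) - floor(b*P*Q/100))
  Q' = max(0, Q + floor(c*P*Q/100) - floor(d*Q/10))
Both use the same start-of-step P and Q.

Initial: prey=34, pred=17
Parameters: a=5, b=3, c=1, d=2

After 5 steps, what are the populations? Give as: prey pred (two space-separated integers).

Step 1: prey: 34+17-17=34; pred: 17+5-3=19
Step 2: prey: 34+17-19=32; pred: 19+6-3=22
Step 3: prey: 32+16-21=27; pred: 22+7-4=25
Step 4: prey: 27+13-20=20; pred: 25+6-5=26
Step 5: prey: 20+10-15=15; pred: 26+5-5=26

Answer: 15 26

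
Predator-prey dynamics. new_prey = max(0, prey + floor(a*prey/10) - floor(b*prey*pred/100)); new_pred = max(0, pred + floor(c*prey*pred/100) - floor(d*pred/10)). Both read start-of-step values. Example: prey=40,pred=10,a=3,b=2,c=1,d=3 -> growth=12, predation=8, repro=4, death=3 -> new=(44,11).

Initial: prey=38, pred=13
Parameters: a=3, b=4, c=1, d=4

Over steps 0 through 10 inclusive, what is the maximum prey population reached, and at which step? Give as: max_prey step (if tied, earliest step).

Step 1: prey: 38+11-19=30; pred: 13+4-5=12
Step 2: prey: 30+9-14=25; pred: 12+3-4=11
Step 3: prey: 25+7-11=21; pred: 11+2-4=9
Step 4: prey: 21+6-7=20; pred: 9+1-3=7
Step 5: prey: 20+6-5=21; pred: 7+1-2=6
Step 6: prey: 21+6-5=22; pred: 6+1-2=5
Step 7: prey: 22+6-4=24; pred: 5+1-2=4
Step 8: prey: 24+7-3=28; pred: 4+0-1=3
Step 9: prey: 28+8-3=33; pred: 3+0-1=2
Step 10: prey: 33+9-2=40; pred: 2+0-0=2
Max prey = 40 at step 10

Answer: 40 10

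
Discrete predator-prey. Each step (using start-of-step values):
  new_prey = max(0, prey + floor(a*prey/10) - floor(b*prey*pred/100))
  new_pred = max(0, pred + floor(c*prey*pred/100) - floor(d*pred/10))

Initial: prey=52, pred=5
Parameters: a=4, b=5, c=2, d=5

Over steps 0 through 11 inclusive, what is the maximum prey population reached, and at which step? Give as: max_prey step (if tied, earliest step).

Answer: 59 1

Derivation:
Step 1: prey: 52+20-13=59; pred: 5+5-2=8
Step 2: prey: 59+23-23=59; pred: 8+9-4=13
Step 3: prey: 59+23-38=44; pred: 13+15-6=22
Step 4: prey: 44+17-48=13; pred: 22+19-11=30
Step 5: prey: 13+5-19=0; pred: 30+7-15=22
Step 6: prey: 0+0-0=0; pred: 22+0-11=11
Step 7: prey: 0+0-0=0; pred: 11+0-5=6
Step 8: prey: 0+0-0=0; pred: 6+0-3=3
Step 9: prey: 0+0-0=0; pred: 3+0-1=2
Step 10: prey: 0+0-0=0; pred: 2+0-1=1
Step 11: prey: 0+0-0=0; pred: 1+0-0=1
Max prey = 59 at step 1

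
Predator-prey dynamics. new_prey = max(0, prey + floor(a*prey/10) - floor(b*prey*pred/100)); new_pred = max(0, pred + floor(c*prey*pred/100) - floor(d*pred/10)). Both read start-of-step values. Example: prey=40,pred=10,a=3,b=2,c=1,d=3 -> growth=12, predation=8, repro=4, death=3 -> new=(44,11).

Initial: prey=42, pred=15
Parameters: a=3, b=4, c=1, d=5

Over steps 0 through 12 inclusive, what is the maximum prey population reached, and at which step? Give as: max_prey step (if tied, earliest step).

Step 1: prey: 42+12-25=29; pred: 15+6-7=14
Step 2: prey: 29+8-16=21; pred: 14+4-7=11
Step 3: prey: 21+6-9=18; pred: 11+2-5=8
Step 4: prey: 18+5-5=18; pred: 8+1-4=5
Step 5: prey: 18+5-3=20; pred: 5+0-2=3
Step 6: prey: 20+6-2=24; pred: 3+0-1=2
Step 7: prey: 24+7-1=30; pred: 2+0-1=1
Step 8: prey: 30+9-1=38; pred: 1+0-0=1
Step 9: prey: 38+11-1=48; pred: 1+0-0=1
Step 10: prey: 48+14-1=61; pred: 1+0-0=1
Step 11: prey: 61+18-2=77; pred: 1+0-0=1
Step 12: prey: 77+23-3=97; pred: 1+0-0=1
Max prey = 97 at step 12

Answer: 97 12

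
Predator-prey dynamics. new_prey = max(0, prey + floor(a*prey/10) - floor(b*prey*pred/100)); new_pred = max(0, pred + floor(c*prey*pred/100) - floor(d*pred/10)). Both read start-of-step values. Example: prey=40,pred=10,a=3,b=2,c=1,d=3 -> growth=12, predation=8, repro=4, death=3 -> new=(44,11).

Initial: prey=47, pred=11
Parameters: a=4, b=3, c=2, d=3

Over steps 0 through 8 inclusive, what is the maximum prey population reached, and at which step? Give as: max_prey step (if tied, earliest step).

Answer: 50 1

Derivation:
Step 1: prey: 47+18-15=50; pred: 11+10-3=18
Step 2: prey: 50+20-27=43; pred: 18+18-5=31
Step 3: prey: 43+17-39=21; pred: 31+26-9=48
Step 4: prey: 21+8-30=0; pred: 48+20-14=54
Step 5: prey: 0+0-0=0; pred: 54+0-16=38
Step 6: prey: 0+0-0=0; pred: 38+0-11=27
Step 7: prey: 0+0-0=0; pred: 27+0-8=19
Step 8: prey: 0+0-0=0; pred: 19+0-5=14
Max prey = 50 at step 1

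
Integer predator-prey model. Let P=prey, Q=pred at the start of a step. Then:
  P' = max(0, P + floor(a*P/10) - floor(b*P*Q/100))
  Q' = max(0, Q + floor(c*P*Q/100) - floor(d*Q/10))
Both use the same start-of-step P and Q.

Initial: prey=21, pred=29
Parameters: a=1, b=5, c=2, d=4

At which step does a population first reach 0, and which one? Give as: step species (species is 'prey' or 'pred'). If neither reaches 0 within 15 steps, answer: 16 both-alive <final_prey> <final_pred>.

Answer: 1 prey

Derivation:
Step 1: prey: 21+2-30=0; pred: 29+12-11=30
First extinction: prey at step 1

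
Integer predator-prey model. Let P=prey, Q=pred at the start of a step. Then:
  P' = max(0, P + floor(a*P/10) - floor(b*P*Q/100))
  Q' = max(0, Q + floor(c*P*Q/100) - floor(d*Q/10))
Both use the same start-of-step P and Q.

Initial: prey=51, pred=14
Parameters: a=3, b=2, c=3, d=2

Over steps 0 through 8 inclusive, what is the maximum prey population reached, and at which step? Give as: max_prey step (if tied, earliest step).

Answer: 52 1

Derivation:
Step 1: prey: 51+15-14=52; pred: 14+21-2=33
Step 2: prey: 52+15-34=33; pred: 33+51-6=78
Step 3: prey: 33+9-51=0; pred: 78+77-15=140
Step 4: prey: 0+0-0=0; pred: 140+0-28=112
Step 5: prey: 0+0-0=0; pred: 112+0-22=90
Step 6: prey: 0+0-0=0; pred: 90+0-18=72
Step 7: prey: 0+0-0=0; pred: 72+0-14=58
Step 8: prey: 0+0-0=0; pred: 58+0-11=47
Max prey = 52 at step 1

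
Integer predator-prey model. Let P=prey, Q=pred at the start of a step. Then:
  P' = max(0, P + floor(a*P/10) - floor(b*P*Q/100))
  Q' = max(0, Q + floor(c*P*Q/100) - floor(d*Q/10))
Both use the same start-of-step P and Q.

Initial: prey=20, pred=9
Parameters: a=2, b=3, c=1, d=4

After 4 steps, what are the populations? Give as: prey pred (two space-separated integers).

Step 1: prey: 20+4-5=19; pred: 9+1-3=7
Step 2: prey: 19+3-3=19; pred: 7+1-2=6
Step 3: prey: 19+3-3=19; pred: 6+1-2=5
Step 4: prey: 19+3-2=20; pred: 5+0-2=3

Answer: 20 3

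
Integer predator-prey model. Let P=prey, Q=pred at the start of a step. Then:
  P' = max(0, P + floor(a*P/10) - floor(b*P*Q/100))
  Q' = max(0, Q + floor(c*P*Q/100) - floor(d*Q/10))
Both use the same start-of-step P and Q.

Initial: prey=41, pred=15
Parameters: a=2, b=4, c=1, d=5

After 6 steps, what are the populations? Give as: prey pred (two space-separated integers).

Step 1: prey: 41+8-24=25; pred: 15+6-7=14
Step 2: prey: 25+5-14=16; pred: 14+3-7=10
Step 3: prey: 16+3-6=13; pred: 10+1-5=6
Step 4: prey: 13+2-3=12; pred: 6+0-3=3
Step 5: prey: 12+2-1=13; pred: 3+0-1=2
Step 6: prey: 13+2-1=14; pred: 2+0-1=1

Answer: 14 1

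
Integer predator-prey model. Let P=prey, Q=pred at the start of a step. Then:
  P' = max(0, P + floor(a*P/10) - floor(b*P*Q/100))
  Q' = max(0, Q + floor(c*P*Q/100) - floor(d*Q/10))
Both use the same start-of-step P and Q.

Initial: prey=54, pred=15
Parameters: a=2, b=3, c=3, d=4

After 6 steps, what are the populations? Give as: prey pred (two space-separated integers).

Step 1: prey: 54+10-24=40; pred: 15+24-6=33
Step 2: prey: 40+8-39=9; pred: 33+39-13=59
Step 3: prey: 9+1-15=0; pred: 59+15-23=51
Step 4: prey: 0+0-0=0; pred: 51+0-20=31
Step 5: prey: 0+0-0=0; pred: 31+0-12=19
Step 6: prey: 0+0-0=0; pred: 19+0-7=12

Answer: 0 12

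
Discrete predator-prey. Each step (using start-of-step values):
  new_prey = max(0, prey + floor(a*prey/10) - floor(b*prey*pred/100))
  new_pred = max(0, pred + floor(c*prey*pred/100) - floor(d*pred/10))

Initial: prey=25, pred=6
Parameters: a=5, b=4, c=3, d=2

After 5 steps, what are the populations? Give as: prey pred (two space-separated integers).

Answer: 0 56

Derivation:
Step 1: prey: 25+12-6=31; pred: 6+4-1=9
Step 2: prey: 31+15-11=35; pred: 9+8-1=16
Step 3: prey: 35+17-22=30; pred: 16+16-3=29
Step 4: prey: 30+15-34=11; pred: 29+26-5=50
Step 5: prey: 11+5-22=0; pred: 50+16-10=56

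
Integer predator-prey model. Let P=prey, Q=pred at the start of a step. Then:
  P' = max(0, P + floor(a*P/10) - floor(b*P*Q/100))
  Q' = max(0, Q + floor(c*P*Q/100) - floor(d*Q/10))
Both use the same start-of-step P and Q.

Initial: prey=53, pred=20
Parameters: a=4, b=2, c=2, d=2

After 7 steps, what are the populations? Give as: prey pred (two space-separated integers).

Answer: 0 45

Derivation:
Step 1: prey: 53+21-21=53; pred: 20+21-4=37
Step 2: prey: 53+21-39=35; pred: 37+39-7=69
Step 3: prey: 35+14-48=1; pred: 69+48-13=104
Step 4: prey: 1+0-2=0; pred: 104+2-20=86
Step 5: prey: 0+0-0=0; pred: 86+0-17=69
Step 6: prey: 0+0-0=0; pred: 69+0-13=56
Step 7: prey: 0+0-0=0; pred: 56+0-11=45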